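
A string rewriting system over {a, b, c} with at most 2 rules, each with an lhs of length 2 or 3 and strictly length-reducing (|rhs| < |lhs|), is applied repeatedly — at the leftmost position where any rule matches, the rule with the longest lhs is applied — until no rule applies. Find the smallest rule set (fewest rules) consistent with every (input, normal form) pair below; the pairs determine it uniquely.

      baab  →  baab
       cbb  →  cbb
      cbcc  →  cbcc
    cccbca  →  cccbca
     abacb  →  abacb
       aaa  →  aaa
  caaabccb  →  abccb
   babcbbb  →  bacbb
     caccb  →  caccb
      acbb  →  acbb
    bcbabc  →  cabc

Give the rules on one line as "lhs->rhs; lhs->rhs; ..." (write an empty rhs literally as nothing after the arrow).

bcb->c; caa->

  | baab
  | cbb
  | cbcc
  | cccbca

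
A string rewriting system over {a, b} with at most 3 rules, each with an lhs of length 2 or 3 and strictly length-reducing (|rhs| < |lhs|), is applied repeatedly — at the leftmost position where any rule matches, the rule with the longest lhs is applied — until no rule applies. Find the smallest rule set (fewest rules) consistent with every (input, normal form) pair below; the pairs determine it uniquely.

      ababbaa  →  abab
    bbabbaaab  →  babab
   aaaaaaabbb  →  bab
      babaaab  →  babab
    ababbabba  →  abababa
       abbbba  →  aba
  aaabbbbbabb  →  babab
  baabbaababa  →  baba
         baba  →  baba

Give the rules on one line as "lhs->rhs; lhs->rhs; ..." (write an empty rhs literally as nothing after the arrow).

  | ababbaa => ababaa => ababb => abab
  | bbabbaaab => babbaaab => babaaab => babbab => babab
  | aaaaaaabbb => baaaaabbb => bbaaabbb => baaabbb => bbabbb => babbb => babb => bab
  | babaaab => babbab => babab

aa->b; bb->b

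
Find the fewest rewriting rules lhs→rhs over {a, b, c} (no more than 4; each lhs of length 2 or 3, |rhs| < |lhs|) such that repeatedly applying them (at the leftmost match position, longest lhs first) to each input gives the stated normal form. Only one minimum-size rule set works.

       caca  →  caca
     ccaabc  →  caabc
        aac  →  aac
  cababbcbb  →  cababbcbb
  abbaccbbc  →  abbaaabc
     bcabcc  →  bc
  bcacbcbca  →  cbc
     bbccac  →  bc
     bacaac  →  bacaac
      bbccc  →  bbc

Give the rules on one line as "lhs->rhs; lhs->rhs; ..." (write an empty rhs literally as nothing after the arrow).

  | caca
  | ccaabc => caabc
  | aac
  | cababbcbb

bca->; cc->c; ccb->aa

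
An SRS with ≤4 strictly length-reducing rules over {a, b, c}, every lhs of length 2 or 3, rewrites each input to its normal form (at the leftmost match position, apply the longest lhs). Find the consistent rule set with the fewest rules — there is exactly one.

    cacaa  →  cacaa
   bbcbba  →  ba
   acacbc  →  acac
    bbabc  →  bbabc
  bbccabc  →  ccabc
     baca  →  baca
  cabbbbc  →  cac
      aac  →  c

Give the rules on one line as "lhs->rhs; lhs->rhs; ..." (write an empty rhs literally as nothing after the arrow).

aac->c; bbc->c; cb->

  | cacaa
  | bbcbba => cbba => ba
  | acacbc => acac
  | bbabc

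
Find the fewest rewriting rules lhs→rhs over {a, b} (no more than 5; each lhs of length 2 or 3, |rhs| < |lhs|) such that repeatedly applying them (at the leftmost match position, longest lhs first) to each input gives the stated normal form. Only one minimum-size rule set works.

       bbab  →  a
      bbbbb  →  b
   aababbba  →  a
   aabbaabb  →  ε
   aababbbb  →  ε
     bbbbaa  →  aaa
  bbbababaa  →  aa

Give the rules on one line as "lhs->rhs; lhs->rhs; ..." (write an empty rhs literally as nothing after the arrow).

ab->; ba->a; bb->; bba->aa

  | bbab => aab => a
  | bbbbb => bbb => b
  | aababbba => aabbba => abba => ba => a
  | aabbaabb => abaabb => aabb => ab => ε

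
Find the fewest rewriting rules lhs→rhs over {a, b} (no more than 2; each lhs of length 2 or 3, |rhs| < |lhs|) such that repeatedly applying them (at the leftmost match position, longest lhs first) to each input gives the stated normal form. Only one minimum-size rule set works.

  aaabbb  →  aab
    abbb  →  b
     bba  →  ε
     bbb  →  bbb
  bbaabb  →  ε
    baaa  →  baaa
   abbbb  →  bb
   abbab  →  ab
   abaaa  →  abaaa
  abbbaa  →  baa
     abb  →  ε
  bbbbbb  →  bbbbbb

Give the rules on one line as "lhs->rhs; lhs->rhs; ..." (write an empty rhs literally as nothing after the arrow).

abb->; bba->

  | aaabbb => aab
  | abbb => b
  | bba => ε
  | bbb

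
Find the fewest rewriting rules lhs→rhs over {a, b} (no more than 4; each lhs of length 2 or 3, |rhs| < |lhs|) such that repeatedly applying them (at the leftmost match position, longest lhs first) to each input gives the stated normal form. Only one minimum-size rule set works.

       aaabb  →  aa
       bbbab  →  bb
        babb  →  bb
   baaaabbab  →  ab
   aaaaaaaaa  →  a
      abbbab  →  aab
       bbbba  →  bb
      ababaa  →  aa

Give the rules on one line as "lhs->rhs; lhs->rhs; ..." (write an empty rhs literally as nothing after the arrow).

aaa->a; abb->aa; ba->; bba->

  | aaabb => abb => aa
  | bbbab => bb
  | babb => bb
  | baaaabbab => aaabbab => abbab => aaab => ab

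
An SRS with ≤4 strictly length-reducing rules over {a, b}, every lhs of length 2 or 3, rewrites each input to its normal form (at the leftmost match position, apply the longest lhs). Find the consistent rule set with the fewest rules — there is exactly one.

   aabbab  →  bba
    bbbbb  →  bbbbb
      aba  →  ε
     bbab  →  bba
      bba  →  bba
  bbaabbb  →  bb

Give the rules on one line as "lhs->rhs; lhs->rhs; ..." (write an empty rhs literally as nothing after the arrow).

  | aabbab => bbab => bba
  | bbbbb
  | aba => aa => ε
  | bbab => bba

aa->; ab->a; abb->; baa->a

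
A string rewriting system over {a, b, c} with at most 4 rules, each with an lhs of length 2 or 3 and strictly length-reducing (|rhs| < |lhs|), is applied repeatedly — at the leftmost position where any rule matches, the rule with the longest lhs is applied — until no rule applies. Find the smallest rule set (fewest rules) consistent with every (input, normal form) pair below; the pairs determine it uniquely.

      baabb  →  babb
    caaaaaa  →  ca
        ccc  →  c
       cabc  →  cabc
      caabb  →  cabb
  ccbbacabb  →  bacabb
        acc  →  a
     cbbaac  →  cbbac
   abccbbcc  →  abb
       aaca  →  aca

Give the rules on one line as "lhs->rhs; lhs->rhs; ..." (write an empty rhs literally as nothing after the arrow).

aa->a; cc->; ccb->

  | baabb => babb
  | caaaaaa => caaaaa => caaaa => caaa => caa => ca
  | ccc => c
  | cabc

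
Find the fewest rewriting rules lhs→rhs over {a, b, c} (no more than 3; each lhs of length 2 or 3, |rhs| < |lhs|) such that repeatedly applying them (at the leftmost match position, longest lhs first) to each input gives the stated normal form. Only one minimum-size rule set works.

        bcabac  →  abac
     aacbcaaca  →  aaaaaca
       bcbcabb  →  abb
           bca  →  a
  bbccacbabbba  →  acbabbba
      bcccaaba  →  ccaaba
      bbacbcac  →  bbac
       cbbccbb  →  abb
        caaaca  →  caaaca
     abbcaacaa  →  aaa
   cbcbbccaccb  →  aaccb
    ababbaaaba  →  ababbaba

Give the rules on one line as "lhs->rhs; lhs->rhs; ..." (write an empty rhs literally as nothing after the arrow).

  | bcabac => abac
  | aacbcaaca => aaaaaca
  | bcbcabb => bcabb => abb
  | bca => a

baa->b; bc->; cbc->a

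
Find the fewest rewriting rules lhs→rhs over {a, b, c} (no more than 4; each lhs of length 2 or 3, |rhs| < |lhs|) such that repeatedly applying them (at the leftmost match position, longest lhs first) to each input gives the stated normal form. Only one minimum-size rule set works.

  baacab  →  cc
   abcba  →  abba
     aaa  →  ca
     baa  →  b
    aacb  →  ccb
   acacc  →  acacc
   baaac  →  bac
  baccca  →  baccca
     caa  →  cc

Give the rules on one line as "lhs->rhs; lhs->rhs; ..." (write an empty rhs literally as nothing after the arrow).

  | baacab => bccab => bcab => bab => cc
  | abcba => abba
  | aaa => ca
  | baa => bc => b

aa->c; bab->cc; bc->b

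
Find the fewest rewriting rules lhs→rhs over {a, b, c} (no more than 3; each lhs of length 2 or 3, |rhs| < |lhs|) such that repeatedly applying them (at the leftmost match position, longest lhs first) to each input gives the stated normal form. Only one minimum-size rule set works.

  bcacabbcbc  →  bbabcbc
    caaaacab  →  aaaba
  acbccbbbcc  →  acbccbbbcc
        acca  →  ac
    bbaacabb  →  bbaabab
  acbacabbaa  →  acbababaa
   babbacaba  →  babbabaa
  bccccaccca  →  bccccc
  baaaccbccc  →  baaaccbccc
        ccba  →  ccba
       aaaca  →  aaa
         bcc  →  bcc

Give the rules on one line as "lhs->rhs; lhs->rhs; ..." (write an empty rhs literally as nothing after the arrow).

ca->; cab->ba

  | bcacabbcbc => bcabbcbc => bbabcbc
  | caaaacab => aaacab => aaaba
  | acbccbbbcc
  | acca => ac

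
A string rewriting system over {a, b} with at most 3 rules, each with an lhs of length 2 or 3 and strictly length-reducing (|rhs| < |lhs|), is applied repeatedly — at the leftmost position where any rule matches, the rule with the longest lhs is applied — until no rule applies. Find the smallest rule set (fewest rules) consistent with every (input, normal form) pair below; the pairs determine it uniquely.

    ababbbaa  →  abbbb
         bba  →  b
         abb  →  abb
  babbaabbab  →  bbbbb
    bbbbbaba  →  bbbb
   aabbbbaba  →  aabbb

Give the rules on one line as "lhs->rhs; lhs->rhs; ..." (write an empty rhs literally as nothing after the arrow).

  | ababbbaa => abbbaa => abbbb
  | bba => b
  | abb
  | babbaabbab => bbaabbab => bbbbbab => bbbbb

ba->; baa->bb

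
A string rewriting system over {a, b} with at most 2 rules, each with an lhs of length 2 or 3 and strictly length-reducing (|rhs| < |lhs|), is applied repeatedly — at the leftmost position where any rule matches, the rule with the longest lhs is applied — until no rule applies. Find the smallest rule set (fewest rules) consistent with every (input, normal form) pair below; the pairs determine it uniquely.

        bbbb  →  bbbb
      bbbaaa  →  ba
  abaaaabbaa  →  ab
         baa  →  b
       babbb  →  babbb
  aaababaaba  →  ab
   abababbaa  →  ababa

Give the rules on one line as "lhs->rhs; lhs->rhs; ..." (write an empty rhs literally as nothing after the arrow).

  | bbbb
  | bbbaaa => baaa => ba
  | abaaaabbaa => abaabbaa => abbbaa => abaa => ab
  | baa => b

aa->; bba->a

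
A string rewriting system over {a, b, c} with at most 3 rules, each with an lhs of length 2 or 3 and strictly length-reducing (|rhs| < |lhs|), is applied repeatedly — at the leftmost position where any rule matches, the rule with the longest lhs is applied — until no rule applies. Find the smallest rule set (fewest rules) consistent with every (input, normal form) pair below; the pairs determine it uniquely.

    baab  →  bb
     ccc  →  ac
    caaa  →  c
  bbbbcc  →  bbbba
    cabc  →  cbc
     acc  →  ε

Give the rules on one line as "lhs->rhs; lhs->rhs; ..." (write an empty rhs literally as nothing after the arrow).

aa->; ca->c; cc->a

  | baab => bb
  | ccc => ac
  | caaa => caa => ca => c
  | bbbbcc => bbbba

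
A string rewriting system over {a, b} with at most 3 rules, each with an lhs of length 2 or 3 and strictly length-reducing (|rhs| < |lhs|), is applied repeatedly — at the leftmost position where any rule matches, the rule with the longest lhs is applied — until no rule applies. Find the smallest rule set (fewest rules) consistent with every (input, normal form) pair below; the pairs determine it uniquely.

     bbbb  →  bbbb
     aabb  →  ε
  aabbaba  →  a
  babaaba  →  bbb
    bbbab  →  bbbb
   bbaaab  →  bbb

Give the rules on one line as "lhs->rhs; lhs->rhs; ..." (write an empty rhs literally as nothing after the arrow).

ab->; ba->b

  | bbbb
  | aabb => ab => ε
  | aabbaba => ababa => aba => a
  | babaaba => bbaaba => bbaba => bbba => bbb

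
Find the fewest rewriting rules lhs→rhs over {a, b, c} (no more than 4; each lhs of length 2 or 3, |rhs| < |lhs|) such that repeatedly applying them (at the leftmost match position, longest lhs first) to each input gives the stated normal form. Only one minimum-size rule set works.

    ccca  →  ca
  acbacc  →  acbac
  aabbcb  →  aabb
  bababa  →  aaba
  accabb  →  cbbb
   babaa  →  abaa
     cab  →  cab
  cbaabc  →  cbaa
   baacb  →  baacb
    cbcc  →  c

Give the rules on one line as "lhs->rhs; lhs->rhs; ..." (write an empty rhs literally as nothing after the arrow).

aca->cb; bab->ab; bc->; cc->c

  | ccca => cca => ca
  | acbacc => acbac
  | aabbcb => aabb
  | bababa => ababa => aaba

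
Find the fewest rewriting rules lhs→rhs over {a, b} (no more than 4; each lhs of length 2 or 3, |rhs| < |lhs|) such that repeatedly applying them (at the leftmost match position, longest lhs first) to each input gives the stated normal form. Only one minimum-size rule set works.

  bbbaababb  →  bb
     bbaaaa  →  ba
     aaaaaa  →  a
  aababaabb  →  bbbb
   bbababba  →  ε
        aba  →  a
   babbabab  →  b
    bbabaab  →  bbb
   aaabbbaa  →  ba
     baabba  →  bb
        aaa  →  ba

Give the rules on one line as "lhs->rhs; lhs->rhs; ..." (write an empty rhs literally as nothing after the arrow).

  | bbbaababb => bababb => babb => bb
  | bbaaaa => aaa => ba
  | aaaaaa => baaaa => bbaa => a
  | aababaabb => bbabaabb => baabb => bbbb

aa->b; ab->; bba->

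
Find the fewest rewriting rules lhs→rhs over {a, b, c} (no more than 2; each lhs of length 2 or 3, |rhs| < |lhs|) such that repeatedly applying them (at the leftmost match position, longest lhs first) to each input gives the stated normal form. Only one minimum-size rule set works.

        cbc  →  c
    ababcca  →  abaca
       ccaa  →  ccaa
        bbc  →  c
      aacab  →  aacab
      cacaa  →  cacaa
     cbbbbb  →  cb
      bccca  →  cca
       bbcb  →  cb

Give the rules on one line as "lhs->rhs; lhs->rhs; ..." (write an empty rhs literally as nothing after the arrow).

  | cbc => c
  | ababcca => abaca
  | ccaa
  | bbc => c

bb->; bc->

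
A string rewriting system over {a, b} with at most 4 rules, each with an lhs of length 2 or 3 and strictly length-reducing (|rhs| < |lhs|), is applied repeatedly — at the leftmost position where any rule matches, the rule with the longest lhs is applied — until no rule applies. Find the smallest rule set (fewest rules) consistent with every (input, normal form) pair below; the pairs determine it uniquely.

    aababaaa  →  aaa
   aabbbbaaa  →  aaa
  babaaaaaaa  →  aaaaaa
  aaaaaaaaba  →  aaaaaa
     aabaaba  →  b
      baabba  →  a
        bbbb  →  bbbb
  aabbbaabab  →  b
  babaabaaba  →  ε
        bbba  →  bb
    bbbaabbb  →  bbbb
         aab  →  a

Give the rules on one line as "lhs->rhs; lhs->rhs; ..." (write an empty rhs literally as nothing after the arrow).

  | aababaaa => abbaaa => aaa
  | aabbbbaaa => abbaaa => aaa
  | babaaaaaaa => baaaaaaa => aaaaaa
  | aaaaaaaaba => aaaaaaab => aaaaaa

ab->; aba->b; abb->; ba->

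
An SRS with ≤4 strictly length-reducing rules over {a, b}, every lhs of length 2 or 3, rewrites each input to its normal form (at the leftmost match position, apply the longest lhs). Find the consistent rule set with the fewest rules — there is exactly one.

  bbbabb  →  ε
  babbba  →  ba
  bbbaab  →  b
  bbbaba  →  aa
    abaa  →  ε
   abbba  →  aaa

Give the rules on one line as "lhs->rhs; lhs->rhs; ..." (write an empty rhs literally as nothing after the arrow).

  | bbbabb => ababb => babb => baa => ε
  | babbba => baaba => ba
  | bbbaab => abaab => baab => b
  | bbbaba => ababa => baba => bba => aa

aab->aa; aba->ba; baa->; bb->a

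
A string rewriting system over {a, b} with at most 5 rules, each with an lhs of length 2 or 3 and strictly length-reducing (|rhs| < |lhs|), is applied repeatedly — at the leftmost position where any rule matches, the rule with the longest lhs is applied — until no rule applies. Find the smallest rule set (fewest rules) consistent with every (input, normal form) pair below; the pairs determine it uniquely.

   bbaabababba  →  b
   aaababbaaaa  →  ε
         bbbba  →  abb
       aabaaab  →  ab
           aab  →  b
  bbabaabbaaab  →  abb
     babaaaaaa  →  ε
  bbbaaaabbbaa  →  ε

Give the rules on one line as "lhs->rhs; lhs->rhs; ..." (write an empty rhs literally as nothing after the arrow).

  | bbaabababba => bbababba => bbbabba => ababba => abbba => aaba => ba => b
  | aaababbaaaa => ababbaaaa => abbbaaaa => aabaaaa => baaaa => aa => ε
  | bbbba => abba => abb
  | aabaaab => baaab => ab

aa->; ba->b; baa->; bbb->ab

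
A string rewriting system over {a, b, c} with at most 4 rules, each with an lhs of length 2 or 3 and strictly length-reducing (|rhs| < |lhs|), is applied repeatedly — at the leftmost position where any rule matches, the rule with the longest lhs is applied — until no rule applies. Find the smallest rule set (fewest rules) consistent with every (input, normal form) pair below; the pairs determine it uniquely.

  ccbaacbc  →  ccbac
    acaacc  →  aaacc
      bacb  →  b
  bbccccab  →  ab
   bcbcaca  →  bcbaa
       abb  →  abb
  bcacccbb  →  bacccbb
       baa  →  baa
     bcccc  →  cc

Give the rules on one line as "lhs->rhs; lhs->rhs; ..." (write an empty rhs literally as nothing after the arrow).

acb->; bcc->; ca->a

  | ccbaacbc => ccbac
  | acaacc => aaacc
  | bacb => b
  | bbccccab => bccab => ab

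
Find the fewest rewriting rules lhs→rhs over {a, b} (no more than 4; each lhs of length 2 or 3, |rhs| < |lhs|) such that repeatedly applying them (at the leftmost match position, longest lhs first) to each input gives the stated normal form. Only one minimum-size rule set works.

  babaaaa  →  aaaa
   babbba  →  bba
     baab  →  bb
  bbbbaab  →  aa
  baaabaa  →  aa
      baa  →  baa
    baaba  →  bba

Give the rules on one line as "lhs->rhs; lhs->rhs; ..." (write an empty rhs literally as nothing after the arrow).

  | babaaaa => aaaa
  | babbba => bba
  | baab => bb
  | bbbbaab => abaab => abb => aa

aab->b; abb->aa; bab->; bbb->a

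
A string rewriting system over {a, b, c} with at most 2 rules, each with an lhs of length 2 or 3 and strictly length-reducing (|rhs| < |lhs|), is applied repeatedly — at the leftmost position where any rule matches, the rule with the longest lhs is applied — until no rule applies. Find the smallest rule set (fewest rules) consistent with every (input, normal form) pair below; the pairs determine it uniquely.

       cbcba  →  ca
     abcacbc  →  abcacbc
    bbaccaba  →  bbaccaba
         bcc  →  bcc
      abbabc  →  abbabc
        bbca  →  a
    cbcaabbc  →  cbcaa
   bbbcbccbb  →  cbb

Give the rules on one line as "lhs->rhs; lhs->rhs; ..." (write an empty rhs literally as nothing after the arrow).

bbc->; bcb->

  | cbcba => ca
  | abcacbc
  | bbaccaba
  | bcc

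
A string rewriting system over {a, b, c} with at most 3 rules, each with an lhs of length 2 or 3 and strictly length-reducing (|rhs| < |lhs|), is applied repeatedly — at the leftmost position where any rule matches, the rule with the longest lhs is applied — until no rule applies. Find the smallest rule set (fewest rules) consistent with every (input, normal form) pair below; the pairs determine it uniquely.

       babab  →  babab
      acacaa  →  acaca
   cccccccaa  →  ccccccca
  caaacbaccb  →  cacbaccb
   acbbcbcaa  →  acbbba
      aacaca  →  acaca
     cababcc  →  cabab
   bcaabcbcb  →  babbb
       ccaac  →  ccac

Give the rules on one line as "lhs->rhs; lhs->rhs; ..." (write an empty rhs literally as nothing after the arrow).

aa->a; bc->b

  | babab
  | acacaa => acaca
  | cccccccaa => ccccccca
  | caaacbaccb => caacbaccb => cacbaccb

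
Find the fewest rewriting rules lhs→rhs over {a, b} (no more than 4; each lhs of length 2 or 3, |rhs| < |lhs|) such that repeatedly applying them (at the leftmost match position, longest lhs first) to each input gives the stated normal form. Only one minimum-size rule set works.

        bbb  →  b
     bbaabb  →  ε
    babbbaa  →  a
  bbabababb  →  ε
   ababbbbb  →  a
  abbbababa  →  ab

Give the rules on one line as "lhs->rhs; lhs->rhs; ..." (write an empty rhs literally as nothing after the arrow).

aba->ab; ba->; bb->; bba->bb

  | bbb => b
  | bbaabb => bbabb => bbbb => bb => ε
  | babbbaa => bbbaa => baa => a
  | bbabababb => bbbababb => bababb => babb => bb => ε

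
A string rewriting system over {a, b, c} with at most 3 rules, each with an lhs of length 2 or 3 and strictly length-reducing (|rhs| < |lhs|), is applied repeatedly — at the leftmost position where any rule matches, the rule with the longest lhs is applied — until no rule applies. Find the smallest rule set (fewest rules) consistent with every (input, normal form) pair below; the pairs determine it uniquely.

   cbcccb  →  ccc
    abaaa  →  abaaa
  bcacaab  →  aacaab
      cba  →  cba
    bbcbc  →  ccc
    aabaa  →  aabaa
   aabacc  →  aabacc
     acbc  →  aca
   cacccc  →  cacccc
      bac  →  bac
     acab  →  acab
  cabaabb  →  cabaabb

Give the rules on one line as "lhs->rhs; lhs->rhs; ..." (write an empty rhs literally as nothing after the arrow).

  | cbcccb => cbbcb => cbab => ccc
  | abaaa
  | bcacaab => aacaab
  | cba

bab->cc; bc->a; bcc->bb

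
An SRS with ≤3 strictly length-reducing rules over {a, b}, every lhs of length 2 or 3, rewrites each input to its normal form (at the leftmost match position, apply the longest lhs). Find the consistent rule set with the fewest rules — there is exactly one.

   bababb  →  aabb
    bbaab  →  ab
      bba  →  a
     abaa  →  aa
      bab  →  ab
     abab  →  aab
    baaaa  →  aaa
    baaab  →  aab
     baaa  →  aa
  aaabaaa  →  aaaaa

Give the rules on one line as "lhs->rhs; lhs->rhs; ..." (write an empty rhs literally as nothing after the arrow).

  | bababb => ababb => aabb
  | bbaab => bab => ab
  | bba => ba => a
  | abaa => aa

ba->a; baa->a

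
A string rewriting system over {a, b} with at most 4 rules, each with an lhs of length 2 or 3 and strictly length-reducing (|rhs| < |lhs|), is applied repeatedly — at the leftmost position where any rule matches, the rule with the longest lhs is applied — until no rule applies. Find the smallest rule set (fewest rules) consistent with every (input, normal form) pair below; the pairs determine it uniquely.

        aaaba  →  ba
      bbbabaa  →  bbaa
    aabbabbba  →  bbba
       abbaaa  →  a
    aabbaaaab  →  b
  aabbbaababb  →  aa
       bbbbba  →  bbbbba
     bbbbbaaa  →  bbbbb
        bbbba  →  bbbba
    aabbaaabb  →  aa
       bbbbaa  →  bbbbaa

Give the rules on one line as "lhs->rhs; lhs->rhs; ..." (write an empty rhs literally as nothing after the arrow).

  | aaaba => ba
  | bbbabaa => bbaa
  | aabbabbba => aababbba => aaabbba => bbba
  | abbaaa => abaaa => aaaa => a

aaa->; ab->a; bab->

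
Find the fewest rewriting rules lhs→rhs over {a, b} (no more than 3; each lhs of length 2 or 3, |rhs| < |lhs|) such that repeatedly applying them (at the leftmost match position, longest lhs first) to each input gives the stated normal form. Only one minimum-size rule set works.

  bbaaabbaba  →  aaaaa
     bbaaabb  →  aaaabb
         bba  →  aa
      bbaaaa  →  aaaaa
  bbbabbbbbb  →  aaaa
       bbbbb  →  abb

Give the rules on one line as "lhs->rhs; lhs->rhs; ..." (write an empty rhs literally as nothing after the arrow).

aba->; bba->aa; bbb->a

  | bbaaabbaba => aaaabbaba => aaaaaaba => aaaaa
  | bbaaabb => aaaabb
  | bba => aa
  | bbaaaa => aaaaa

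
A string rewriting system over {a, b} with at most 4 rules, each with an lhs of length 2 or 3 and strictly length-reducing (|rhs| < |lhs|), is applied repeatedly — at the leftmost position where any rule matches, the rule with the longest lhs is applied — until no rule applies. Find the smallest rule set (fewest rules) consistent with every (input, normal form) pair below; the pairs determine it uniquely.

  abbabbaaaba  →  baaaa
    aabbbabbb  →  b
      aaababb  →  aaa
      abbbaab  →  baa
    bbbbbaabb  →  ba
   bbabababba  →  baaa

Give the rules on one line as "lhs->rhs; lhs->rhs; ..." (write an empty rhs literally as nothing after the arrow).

ab->a; abb->b; bb->b

  | abbabbaaaba => babbaaaba => bbaaaba => baaaba => baaaa
  | aabbbabbb => abbabbb => babbb => bbb => bb => b
  | aaababb => aaaabb => aaab => aaa
  | abbbaab => bbaab => baab => baa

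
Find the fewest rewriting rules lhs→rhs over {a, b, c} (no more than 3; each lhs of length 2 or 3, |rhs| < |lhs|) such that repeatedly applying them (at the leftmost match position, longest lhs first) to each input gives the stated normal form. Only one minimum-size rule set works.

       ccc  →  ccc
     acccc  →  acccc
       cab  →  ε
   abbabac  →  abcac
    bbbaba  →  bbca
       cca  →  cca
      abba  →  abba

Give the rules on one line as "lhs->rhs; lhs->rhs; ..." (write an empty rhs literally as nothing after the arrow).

  | ccc
  | acccc
  | cab => ε
  | abbabac => abcac

bab->c; cab->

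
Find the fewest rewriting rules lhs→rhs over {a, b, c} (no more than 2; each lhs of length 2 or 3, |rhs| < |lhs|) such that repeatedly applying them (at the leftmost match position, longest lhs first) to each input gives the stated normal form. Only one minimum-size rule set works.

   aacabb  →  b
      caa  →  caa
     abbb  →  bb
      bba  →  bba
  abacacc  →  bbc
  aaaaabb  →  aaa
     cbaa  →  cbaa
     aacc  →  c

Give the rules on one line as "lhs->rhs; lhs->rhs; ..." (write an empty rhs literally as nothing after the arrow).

  | aacabb => ababb => abb => b
  | caa
  | abbb => bb
  | bba

ab->; ac->b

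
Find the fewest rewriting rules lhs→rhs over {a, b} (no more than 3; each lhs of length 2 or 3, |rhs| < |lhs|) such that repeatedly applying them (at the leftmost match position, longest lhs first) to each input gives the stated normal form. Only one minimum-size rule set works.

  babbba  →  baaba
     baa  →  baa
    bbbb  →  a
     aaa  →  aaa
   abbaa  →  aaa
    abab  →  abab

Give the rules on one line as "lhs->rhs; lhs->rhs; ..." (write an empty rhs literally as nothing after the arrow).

bb->; bbb->ab

  | babbba => baaba
  | baa
  | bbbb => abb => a
  | aaa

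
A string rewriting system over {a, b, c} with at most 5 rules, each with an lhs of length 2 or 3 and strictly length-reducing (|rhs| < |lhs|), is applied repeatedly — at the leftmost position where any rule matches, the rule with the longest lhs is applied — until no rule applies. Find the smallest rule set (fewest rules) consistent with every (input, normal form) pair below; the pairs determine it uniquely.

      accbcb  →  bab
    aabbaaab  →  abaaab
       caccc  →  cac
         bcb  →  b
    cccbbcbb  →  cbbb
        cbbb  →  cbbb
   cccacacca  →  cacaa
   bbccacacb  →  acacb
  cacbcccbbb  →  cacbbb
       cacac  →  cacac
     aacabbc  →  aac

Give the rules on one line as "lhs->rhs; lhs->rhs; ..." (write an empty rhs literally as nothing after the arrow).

abb->b; abc->ba; bc->; cc->

  | accbcb => abcb => bab
  | aabbaaab => abaaab
  | caccc => cac
  | bcb => b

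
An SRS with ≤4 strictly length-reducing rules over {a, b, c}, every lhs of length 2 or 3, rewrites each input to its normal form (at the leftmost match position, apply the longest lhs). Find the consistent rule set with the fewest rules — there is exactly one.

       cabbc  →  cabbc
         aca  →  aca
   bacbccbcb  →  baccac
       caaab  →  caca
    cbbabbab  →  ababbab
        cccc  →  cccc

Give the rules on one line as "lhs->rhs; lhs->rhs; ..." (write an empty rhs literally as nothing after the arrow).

  | cabbc
  | aca
  | bacbccbcb => bacccbcb => baccacb => baccac
  | caaab => caca

aab->ca; acb->ac; cb->a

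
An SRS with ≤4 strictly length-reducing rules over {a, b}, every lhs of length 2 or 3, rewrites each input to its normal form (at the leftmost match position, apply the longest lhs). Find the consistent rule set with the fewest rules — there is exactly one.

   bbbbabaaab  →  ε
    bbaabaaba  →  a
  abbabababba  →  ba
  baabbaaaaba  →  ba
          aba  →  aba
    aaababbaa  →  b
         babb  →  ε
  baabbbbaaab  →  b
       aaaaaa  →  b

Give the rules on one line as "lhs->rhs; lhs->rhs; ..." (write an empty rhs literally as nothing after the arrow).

  | bbbbabaaab => bbabaaab => abaaab => abbab => aab => bb => ε
  | bbaabaaba => aabaaba => bbaaba => aaba => bba => a
  | abbabababba => aabababba => bbababba => ababba => aaaba => baba => aaa => ba
  | baabbaaaaba => bbbbaaaaba => bbaaaaba => aaaaba => baaba => bbba => ba

aa->b; bab->aa; bb->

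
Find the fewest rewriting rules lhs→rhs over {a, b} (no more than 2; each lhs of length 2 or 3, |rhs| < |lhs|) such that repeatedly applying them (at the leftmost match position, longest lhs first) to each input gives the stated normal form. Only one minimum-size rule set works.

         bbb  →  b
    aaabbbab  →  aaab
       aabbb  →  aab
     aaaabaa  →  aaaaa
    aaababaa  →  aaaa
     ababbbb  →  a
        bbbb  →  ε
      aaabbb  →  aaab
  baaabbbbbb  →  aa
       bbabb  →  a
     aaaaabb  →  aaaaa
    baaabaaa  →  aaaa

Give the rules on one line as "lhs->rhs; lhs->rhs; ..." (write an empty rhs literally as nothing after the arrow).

ba->; bb->

  | bbb => b
  | aaabbbab => aaabab => aaab
  | aabbb => aab
  | aaaabaa => aaaaa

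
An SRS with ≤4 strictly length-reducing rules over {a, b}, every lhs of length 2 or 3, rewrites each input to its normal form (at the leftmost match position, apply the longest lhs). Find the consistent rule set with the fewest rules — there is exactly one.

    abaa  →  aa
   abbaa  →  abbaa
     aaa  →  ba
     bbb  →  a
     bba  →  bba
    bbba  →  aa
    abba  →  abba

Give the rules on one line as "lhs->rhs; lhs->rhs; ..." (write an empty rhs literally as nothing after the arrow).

aaa->ba; aba->a; bbb->a

  | abaa => aa
  | abbaa
  | aaa => ba
  | bbb => a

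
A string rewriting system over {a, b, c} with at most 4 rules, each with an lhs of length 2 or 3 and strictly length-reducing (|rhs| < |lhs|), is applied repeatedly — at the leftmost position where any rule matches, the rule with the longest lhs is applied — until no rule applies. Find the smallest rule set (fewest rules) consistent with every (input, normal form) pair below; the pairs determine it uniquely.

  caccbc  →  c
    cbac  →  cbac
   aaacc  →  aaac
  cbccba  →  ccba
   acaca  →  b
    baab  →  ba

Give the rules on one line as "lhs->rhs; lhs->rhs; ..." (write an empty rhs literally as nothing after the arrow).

ab->; acc->ac; bc->; ca->b

  | caccbc => bccbc => cbc => c
  | cbac
  | aaacc => aaac
  | cbccba => ccba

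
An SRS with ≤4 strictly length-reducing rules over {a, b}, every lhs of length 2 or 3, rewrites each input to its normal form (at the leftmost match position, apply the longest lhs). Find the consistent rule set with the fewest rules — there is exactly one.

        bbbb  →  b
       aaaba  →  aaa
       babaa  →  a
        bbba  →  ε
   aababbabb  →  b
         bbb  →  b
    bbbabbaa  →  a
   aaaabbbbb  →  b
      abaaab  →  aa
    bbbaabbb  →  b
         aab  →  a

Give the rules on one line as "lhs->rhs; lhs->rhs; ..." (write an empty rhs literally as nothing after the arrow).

  | bbbb => bbb => bb => b
  | aaaba => aaa
  | babaa => baa => a
  | bbba => bba => ba => ε

ab->; ba->; bb->b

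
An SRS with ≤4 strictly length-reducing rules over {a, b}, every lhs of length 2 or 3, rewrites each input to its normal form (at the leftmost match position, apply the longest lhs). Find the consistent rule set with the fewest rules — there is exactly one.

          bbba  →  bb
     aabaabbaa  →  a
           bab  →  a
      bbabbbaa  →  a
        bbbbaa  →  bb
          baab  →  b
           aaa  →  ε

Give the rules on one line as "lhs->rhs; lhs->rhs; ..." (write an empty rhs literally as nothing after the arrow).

aa->b; ab->b; ba->; bab->a

  | bbba => bb
  | aabaabbaa => bbaabbaa => babbaa => abaa => baa => a
  | bab => a
  | bbabbbaa => babbaa => abaa => baa => a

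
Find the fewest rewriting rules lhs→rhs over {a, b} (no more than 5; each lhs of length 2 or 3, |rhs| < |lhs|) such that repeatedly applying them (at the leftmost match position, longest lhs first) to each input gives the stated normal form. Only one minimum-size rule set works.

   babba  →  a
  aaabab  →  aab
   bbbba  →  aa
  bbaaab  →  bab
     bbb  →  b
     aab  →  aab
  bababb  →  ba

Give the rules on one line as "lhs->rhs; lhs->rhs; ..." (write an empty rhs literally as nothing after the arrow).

aaa->b; baa->; bb->a; bbb->b

  | babba => baaa => a
  | aaabab => bbab => aab
  | bbbba => bba => aa
  | bbaaab => aaaab => bab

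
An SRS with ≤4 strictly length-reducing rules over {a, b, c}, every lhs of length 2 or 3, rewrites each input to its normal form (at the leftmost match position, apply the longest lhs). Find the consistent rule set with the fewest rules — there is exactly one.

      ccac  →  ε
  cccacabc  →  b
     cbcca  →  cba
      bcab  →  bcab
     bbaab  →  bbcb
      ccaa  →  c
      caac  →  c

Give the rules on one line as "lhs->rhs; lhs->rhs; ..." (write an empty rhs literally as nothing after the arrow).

  | ccac => ac => ε
  | cccacabc => cacabc => cabc => ccb => b
  | cbcca => cba
  | bcab

aa->c; abc->cb; ac->; cc->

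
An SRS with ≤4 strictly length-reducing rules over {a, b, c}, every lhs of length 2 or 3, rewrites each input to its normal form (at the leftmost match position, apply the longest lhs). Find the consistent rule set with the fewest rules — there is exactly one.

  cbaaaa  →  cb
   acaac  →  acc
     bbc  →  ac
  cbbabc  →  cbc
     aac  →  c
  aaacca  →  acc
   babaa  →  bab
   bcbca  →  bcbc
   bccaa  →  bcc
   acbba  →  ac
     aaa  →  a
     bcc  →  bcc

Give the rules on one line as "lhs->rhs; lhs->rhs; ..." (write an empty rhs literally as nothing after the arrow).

  | cbaaaa => cbaa => cb
  | acaac => acac => acc
  | bbc => ac
  | cbbabc => caabc => cabc => cbc

aa->; bb->a; ca->c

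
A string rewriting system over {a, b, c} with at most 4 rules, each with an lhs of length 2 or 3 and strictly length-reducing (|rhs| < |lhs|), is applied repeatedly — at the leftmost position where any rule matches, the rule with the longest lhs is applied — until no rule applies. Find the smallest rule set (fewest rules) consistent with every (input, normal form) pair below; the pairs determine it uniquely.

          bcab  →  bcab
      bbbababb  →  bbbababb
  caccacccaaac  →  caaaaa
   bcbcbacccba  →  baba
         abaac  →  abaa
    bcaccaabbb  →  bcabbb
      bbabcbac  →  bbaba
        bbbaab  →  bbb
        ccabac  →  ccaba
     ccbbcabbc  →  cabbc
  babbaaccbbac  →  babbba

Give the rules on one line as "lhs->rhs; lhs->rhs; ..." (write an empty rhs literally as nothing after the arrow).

  | bcab
  | bbbababb
  | caccacccaaac => cacacccaaac => caacccaaac => caaccaaac => caacaaac => caaaaac => caaaaa
  | bcbcbacccba => bcbacccba => bacccba => baccba => bacba => baba

aab->cb; ac->a; cb->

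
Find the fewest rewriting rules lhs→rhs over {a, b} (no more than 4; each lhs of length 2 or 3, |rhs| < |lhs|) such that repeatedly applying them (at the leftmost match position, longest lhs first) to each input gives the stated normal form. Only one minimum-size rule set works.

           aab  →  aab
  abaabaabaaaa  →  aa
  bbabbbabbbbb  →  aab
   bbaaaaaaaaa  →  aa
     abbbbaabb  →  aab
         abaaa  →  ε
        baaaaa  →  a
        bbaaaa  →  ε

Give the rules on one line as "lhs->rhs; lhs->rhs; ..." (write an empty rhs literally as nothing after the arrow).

aaa->ba; ba->; bab->a; bb->b

  | aab
  | abaabaabaaaa => aabaabaaaa => aaabaaaa => babaaaa => aaaaa => baaa => aa
  | bbabbbabbbbb => babbbabbbbb => abbabbbbb => ababbbbb => aabbbb => aabbb => aabb => aab
  | bbaaaaaaaaa => baaaaaaaaa => aaaaaaaa => baaaaaa => aaaaa => baaa => aa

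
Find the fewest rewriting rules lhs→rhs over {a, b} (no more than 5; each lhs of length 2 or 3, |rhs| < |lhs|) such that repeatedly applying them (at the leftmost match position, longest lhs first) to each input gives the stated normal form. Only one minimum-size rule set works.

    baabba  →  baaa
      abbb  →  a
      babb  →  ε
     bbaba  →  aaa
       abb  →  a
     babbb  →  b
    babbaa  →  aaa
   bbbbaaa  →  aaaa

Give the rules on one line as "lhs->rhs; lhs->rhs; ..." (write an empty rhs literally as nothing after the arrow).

  | baabba => baaba => baaa
  | abbb => abb => ab => a
  | babb => bb => ε
  | bbaba => aaba => aaa

ab->a; bab->b; bb->; bba->aa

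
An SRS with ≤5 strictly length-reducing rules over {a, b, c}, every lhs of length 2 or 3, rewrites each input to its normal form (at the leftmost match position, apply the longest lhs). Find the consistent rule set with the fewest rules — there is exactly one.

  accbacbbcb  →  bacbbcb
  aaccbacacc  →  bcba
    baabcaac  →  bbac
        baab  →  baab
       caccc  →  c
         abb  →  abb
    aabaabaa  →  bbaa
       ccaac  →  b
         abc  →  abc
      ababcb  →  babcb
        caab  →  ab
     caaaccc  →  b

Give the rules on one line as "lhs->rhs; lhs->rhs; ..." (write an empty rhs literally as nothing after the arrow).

aac->b; aba->ba; ca->; cc->

  | accbacbbcb => abacbbcb => bacbbcb
  | aaccbacacc => bcbacacc => bcbacc => bcba
  | baabcaac => baabac => babac => bbac
  | baab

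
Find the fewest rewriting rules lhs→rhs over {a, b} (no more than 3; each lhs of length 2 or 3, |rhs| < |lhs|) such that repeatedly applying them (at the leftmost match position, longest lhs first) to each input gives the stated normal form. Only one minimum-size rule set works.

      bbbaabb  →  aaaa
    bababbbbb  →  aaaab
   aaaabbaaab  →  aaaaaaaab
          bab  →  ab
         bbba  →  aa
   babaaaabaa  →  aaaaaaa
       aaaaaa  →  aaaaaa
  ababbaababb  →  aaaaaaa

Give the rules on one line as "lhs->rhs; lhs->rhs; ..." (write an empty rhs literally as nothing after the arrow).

  | bbbaabb => abaabb => aaabb => aaaa
  | bababbbbb => ababbbbb => aabbbbb => aaabbb => aaaab
  | aaaabbaaab => aaaaaaaab
  | bab => ab

ba->a; bb->a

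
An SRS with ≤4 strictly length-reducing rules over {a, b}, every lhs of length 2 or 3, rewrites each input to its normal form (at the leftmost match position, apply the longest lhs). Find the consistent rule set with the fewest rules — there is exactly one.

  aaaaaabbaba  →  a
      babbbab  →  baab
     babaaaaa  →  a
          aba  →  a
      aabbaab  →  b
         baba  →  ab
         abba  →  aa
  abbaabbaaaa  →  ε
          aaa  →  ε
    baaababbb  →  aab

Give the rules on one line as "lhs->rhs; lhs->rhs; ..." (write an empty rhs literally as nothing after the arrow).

  | aaaaaabbaba => aaabbaba => bbaba => bbba => aba => bb => a
  | babbbab => baabab => babbb => baab
  | babaaaaa => bbbaaaa => abaaaa => bbaaa => bbaa => bba => bb => a
  | aba => bb => a

aaa->; aba->bb; bb->a; bba->bb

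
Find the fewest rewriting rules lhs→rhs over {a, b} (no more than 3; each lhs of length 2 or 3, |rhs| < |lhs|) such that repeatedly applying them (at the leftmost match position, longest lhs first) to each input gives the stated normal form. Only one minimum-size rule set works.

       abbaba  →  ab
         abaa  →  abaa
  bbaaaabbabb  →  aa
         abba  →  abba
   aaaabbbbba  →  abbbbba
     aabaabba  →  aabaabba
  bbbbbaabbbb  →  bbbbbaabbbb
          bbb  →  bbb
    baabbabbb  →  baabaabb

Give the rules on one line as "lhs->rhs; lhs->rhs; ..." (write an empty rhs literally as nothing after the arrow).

aaa->; bab->aa

  | abbaba => abaaa => ab
  | abaa
  | bbaaaabbabb => bbabbabb => baababb => baaaab => bab => aa
  | abba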